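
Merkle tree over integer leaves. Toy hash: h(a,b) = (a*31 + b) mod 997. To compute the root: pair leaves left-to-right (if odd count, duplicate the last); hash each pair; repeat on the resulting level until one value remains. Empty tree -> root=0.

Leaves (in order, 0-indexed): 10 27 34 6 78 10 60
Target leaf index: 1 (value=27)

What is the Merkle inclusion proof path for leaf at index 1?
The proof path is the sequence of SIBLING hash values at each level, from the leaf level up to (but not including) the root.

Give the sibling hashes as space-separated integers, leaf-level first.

L0 (leaves): [10, 27, 34, 6, 78, 10, 60], target index=1
L1: h(10,27)=(10*31+27)%997=337 [pair 0] h(34,6)=(34*31+6)%997=63 [pair 1] h(78,10)=(78*31+10)%997=434 [pair 2] h(60,60)=(60*31+60)%997=923 [pair 3] -> [337, 63, 434, 923]
  Sibling for proof at L0: 10
L2: h(337,63)=(337*31+63)%997=540 [pair 0] h(434,923)=(434*31+923)%997=419 [pair 1] -> [540, 419]
  Sibling for proof at L1: 63
L3: h(540,419)=(540*31+419)%997=210 [pair 0] -> [210]
  Sibling for proof at L2: 419
Root: 210
Proof path (sibling hashes from leaf to root): [10, 63, 419]

Answer: 10 63 419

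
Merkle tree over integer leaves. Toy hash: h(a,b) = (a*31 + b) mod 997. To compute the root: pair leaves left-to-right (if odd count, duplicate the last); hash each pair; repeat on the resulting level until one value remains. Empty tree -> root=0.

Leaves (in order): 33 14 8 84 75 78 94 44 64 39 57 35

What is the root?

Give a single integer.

L0: [33, 14, 8, 84, 75, 78, 94, 44, 64, 39, 57, 35]
L1: h(33,14)=(33*31+14)%997=40 h(8,84)=(8*31+84)%997=332 h(75,78)=(75*31+78)%997=409 h(94,44)=(94*31+44)%997=964 h(64,39)=(64*31+39)%997=29 h(57,35)=(57*31+35)%997=805 -> [40, 332, 409, 964, 29, 805]
L2: h(40,332)=(40*31+332)%997=575 h(409,964)=(409*31+964)%997=682 h(29,805)=(29*31+805)%997=707 -> [575, 682, 707]
L3: h(575,682)=(575*31+682)%997=561 h(707,707)=(707*31+707)%997=690 -> [561, 690]
L4: h(561,690)=(561*31+690)%997=135 -> [135]

Answer: 135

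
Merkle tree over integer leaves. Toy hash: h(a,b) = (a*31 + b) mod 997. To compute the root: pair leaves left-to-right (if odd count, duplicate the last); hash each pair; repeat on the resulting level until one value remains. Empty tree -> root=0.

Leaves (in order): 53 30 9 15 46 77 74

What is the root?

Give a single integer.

Answer: 838

Derivation:
L0: [53, 30, 9, 15, 46, 77, 74]
L1: h(53,30)=(53*31+30)%997=676 h(9,15)=(9*31+15)%997=294 h(46,77)=(46*31+77)%997=506 h(74,74)=(74*31+74)%997=374 -> [676, 294, 506, 374]
L2: h(676,294)=(676*31+294)%997=313 h(506,374)=(506*31+374)%997=108 -> [313, 108]
L3: h(313,108)=(313*31+108)%997=838 -> [838]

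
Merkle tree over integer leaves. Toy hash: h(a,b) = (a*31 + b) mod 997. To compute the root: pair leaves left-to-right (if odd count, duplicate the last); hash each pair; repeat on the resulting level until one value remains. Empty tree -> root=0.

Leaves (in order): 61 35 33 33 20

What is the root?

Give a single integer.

Answer: 829

Derivation:
L0: [61, 35, 33, 33, 20]
L1: h(61,35)=(61*31+35)%997=929 h(33,33)=(33*31+33)%997=59 h(20,20)=(20*31+20)%997=640 -> [929, 59, 640]
L2: h(929,59)=(929*31+59)%997=942 h(640,640)=(640*31+640)%997=540 -> [942, 540]
L3: h(942,540)=(942*31+540)%997=829 -> [829]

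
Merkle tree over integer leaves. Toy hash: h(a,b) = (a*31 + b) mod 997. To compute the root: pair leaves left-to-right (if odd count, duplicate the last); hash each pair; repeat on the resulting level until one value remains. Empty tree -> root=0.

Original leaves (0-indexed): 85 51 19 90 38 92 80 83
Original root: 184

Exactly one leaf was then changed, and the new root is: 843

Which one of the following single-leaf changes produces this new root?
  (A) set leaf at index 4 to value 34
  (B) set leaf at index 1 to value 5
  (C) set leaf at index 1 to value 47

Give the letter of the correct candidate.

Original leaves: [85, 51, 19, 90, 38, 92, 80, 83]
Target new root: 843
Try each candidate change and compute the resulting root:
Candidate A: set leaf[4] = 34 -> leaves = [85, 51, 19, 90, 34, 92, 80, 83]
  L0: [85, 51, 19, 90, 34, 92, 80, 83]
  L1: h(85,51)=(85*31+51)%997=692 h(19,90)=(19*31+90)%997=679 h(34,92)=(34*31+92)%997=149 h(80,83)=(80*31+83)%997=569 -> [692, 679, 149, 569]
  L2: h(692,679)=(692*31+679)%997=197 h(149,569)=(149*31+569)%997=203 -> [197, 203]
  L3: h(197,203)=(197*31+203)%997=328 -> [328]
  root = 328 != target 843
Candidate B: set leaf[1] = 5 -> leaves = [85, 5, 19, 90, 38, 92, 80, 83]
  L0: [85, 5, 19, 90, 38, 92, 80, 83]
  L1: h(85,5)=(85*31+5)%997=646 h(19,90)=(19*31+90)%997=679 h(38,92)=(38*31+92)%997=273 h(80,83)=(80*31+83)%997=569 -> [646, 679, 273, 569]
  L2: h(646,679)=(646*31+679)%997=765 h(273,569)=(273*31+569)%997=59 -> [765, 59]
  L3: h(765,59)=(765*31+59)%997=843 -> [843]
  root = 843 == target 843  ** MATCH **
Candidate C: set leaf[1] = 47 -> leaves = [85, 47, 19, 90, 38, 92, 80, 83]
  L0: [85, 47, 19, 90, 38, 92, 80, 83]
  L1: h(85,47)=(85*31+47)%997=688 h(19,90)=(19*31+90)%997=679 h(38,92)=(38*31+92)%997=273 h(80,83)=(80*31+83)%997=569 -> [688, 679, 273, 569]
  L2: h(688,679)=(688*31+679)%997=73 h(273,569)=(273*31+569)%997=59 -> [73, 59]
  L3: h(73,59)=(73*31+59)%997=328 -> [328]
  root = 328 != target 843
Candidate B produces the target root.

Answer: B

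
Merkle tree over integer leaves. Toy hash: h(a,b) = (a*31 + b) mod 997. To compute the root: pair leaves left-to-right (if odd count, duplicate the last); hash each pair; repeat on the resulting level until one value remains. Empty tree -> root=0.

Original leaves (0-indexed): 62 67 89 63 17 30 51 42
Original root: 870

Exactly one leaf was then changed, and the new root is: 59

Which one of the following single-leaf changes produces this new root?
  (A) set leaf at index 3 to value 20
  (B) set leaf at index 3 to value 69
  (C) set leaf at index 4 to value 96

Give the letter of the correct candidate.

Answer: B

Derivation:
Original leaves: [62, 67, 89, 63, 17, 30, 51, 42]
Target new root: 59
Try each candidate change and compute the resulting root:
Candidate A: set leaf[3] = 20 -> leaves = [62, 67, 89, 20, 17, 30, 51, 42]
  L0: [62, 67, 89, 20, 17, 30, 51, 42]
  L1: h(62,67)=(62*31+67)%997=992 h(89,20)=(89*31+20)%997=785 h(17,30)=(17*31+30)%997=557 h(51,42)=(51*31+42)%997=626 -> [992, 785, 557, 626]
  L2: h(992,785)=(992*31+785)%997=630 h(557,626)=(557*31+626)%997=944 -> [630, 944]
  L3: h(630,944)=(630*31+944)%997=534 -> [534]
  root = 534 != target 59
Candidate B: set leaf[3] = 69 -> leaves = [62, 67, 89, 69, 17, 30, 51, 42]
  L0: [62, 67, 89, 69, 17, 30, 51, 42]
  L1: h(62,67)=(62*31+67)%997=992 h(89,69)=(89*31+69)%997=834 h(17,30)=(17*31+30)%997=557 h(51,42)=(51*31+42)%997=626 -> [992, 834, 557, 626]
  L2: h(992,834)=(992*31+834)%997=679 h(557,626)=(557*31+626)%997=944 -> [679, 944]
  L3: h(679,944)=(679*31+944)%997=59 -> [59]
  root = 59 == target 59  ** MATCH **
Candidate C: set leaf[4] = 96 -> leaves = [62, 67, 89, 63, 96, 30, 51, 42]
  L0: [62, 67, 89, 63, 96, 30, 51, 42]
  L1: h(62,67)=(62*31+67)%997=992 h(89,63)=(89*31+63)%997=828 h(96,30)=(96*31+30)%997=15 h(51,42)=(51*31+42)%997=626 -> [992, 828, 15, 626]
  L2: h(992,828)=(992*31+828)%997=673 h(15,626)=(15*31+626)%997=94 -> [673, 94]
  L3: h(673,94)=(673*31+94)%997=20 -> [20]
  root = 20 != target 59
Candidate B produces the target root.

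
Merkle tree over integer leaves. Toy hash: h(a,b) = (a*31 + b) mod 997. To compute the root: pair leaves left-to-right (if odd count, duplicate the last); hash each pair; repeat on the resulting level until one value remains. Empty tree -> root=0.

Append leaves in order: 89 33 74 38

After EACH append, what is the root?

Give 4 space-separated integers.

Answer: 89 798 187 151

Derivation:
After append 89 (leaves=[89]):
  L0: [89]
  root=89
After append 33 (leaves=[89, 33]):
  L0: [89, 33]
  L1: h(89,33)=(89*31+33)%997=798 -> [798]
  root=798
After append 74 (leaves=[89, 33, 74]):
  L0: [89, 33, 74]
  L1: h(89,33)=(89*31+33)%997=798 h(74,74)=(74*31+74)%997=374 -> [798, 374]
  L2: h(798,374)=(798*31+374)%997=187 -> [187]
  root=187
After append 38 (leaves=[89, 33, 74, 38]):
  L0: [89, 33, 74, 38]
  L1: h(89,33)=(89*31+33)%997=798 h(74,38)=(74*31+38)%997=338 -> [798, 338]
  L2: h(798,338)=(798*31+338)%997=151 -> [151]
  root=151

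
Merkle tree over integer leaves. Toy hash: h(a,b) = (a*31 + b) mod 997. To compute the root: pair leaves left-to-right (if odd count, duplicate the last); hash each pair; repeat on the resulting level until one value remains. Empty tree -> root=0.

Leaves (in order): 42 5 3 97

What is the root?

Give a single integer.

Answer: 827

Derivation:
L0: [42, 5, 3, 97]
L1: h(42,5)=(42*31+5)%997=310 h(3,97)=(3*31+97)%997=190 -> [310, 190]
L2: h(310,190)=(310*31+190)%997=827 -> [827]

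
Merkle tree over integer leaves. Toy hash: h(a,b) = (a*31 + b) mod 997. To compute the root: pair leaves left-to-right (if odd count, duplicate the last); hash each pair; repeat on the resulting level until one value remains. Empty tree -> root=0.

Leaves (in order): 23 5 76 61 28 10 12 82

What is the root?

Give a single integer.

Answer: 979

Derivation:
L0: [23, 5, 76, 61, 28, 10, 12, 82]
L1: h(23,5)=(23*31+5)%997=718 h(76,61)=(76*31+61)%997=423 h(28,10)=(28*31+10)%997=878 h(12,82)=(12*31+82)%997=454 -> [718, 423, 878, 454]
L2: h(718,423)=(718*31+423)%997=747 h(878,454)=(878*31+454)%997=753 -> [747, 753]
L3: h(747,753)=(747*31+753)%997=979 -> [979]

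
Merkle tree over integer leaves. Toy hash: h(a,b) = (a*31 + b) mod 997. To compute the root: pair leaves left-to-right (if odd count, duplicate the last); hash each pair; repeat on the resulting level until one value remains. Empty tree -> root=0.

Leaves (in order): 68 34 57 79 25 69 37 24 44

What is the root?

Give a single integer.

Answer: 742

Derivation:
L0: [68, 34, 57, 79, 25, 69, 37, 24, 44]
L1: h(68,34)=(68*31+34)%997=148 h(57,79)=(57*31+79)%997=849 h(25,69)=(25*31+69)%997=844 h(37,24)=(37*31+24)%997=174 h(44,44)=(44*31+44)%997=411 -> [148, 849, 844, 174, 411]
L2: h(148,849)=(148*31+849)%997=452 h(844,174)=(844*31+174)%997=416 h(411,411)=(411*31+411)%997=191 -> [452, 416, 191]
L3: h(452,416)=(452*31+416)%997=470 h(191,191)=(191*31+191)%997=130 -> [470, 130]
L4: h(470,130)=(470*31+130)%997=742 -> [742]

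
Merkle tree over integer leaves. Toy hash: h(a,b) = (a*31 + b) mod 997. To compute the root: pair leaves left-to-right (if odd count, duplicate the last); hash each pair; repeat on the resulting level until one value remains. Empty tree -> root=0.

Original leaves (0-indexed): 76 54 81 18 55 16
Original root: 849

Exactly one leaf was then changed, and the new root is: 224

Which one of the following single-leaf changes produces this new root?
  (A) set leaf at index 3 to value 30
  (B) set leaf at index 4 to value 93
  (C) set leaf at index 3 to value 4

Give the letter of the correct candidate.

Answer: A

Derivation:
Original leaves: [76, 54, 81, 18, 55, 16]
Target new root: 224
Try each candidate change and compute the resulting root:
Candidate A: set leaf[3] = 30 -> leaves = [76, 54, 81, 30, 55, 16]
  L0: [76, 54, 81, 30, 55, 16]
  L1: h(76,54)=(76*31+54)%997=416 h(81,30)=(81*31+30)%997=547 h(55,16)=(55*31+16)%997=724 -> [416, 547, 724]
  L2: h(416,547)=(416*31+547)%997=482 h(724,724)=(724*31+724)%997=237 -> [482, 237]
  L3: h(482,237)=(482*31+237)%997=224 -> [224]
  root = 224 == target 224  ** MATCH **
Candidate B: set leaf[4] = 93 -> leaves = [76, 54, 81, 18, 93, 16]
  L0: [76, 54, 81, 18, 93, 16]
  L1: h(76,54)=(76*31+54)%997=416 h(81,18)=(81*31+18)%997=535 h(93,16)=(93*31+16)%997=905 -> [416, 535, 905]
  L2: h(416,535)=(416*31+535)%997=470 h(905,905)=(905*31+905)%997=47 -> [470, 47]
  L3: h(470,47)=(470*31+47)%997=659 -> [659]
  root = 659 != target 224
Candidate C: set leaf[3] = 4 -> leaves = [76, 54, 81, 4, 55, 16]
  L0: [76, 54, 81, 4, 55, 16]
  L1: h(76,54)=(76*31+54)%997=416 h(81,4)=(81*31+4)%997=521 h(55,16)=(55*31+16)%997=724 -> [416, 521, 724]
  L2: h(416,521)=(416*31+521)%997=456 h(724,724)=(724*31+724)%997=237 -> [456, 237]
  L3: h(456,237)=(456*31+237)%997=415 -> [415]
  root = 415 != target 224
Candidate A produces the target root.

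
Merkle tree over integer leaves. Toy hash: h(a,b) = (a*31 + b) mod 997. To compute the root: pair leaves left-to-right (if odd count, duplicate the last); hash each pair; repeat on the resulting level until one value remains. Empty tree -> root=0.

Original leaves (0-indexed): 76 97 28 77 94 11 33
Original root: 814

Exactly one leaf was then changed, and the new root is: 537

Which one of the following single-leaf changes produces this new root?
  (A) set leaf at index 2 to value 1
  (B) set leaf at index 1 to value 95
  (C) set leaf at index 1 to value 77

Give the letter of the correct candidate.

Answer: C

Derivation:
Original leaves: [76, 97, 28, 77, 94, 11, 33]
Target new root: 537
Try each candidate change and compute the resulting root:
Candidate A: set leaf[2] = 1 -> leaves = [76, 97, 1, 77, 94, 11, 33]
  L0: [76, 97, 1, 77, 94, 11, 33]
  L1: h(76,97)=(76*31+97)%997=459 h(1,77)=(1*31+77)%997=108 h(94,11)=(94*31+11)%997=931 h(33,33)=(33*31+33)%997=59 -> [459, 108, 931, 59]
  L2: h(459,108)=(459*31+108)%997=379 h(931,59)=(931*31+59)%997=7 -> [379, 7]
  L3: h(379,7)=(379*31+7)%997=789 -> [789]
  root = 789 != target 537
Candidate B: set leaf[1] = 95 -> leaves = [76, 95, 28, 77, 94, 11, 33]
  L0: [76, 95, 28, 77, 94, 11, 33]
  L1: h(76,95)=(76*31+95)%997=457 h(28,77)=(28*31+77)%997=945 h(94,11)=(94*31+11)%997=931 h(33,33)=(33*31+33)%997=59 -> [457, 945, 931, 59]
  L2: h(457,945)=(457*31+945)%997=157 h(931,59)=(931*31+59)%997=7 -> [157, 7]
  L3: h(157,7)=(157*31+7)%997=886 -> [886]
  root = 886 != target 537
Candidate C: set leaf[1] = 77 -> leaves = [76, 77, 28, 77, 94, 11, 33]
  L0: [76, 77, 28, 77, 94, 11, 33]
  L1: h(76,77)=(76*31+77)%997=439 h(28,77)=(28*31+77)%997=945 h(94,11)=(94*31+11)%997=931 h(33,33)=(33*31+33)%997=59 -> [439, 945, 931, 59]
  L2: h(439,945)=(439*31+945)%997=596 h(931,59)=(931*31+59)%997=7 -> [596, 7]
  L3: h(596,7)=(596*31+7)%997=537 -> [537]
  root = 537 == target 537  ** MATCH **
Candidate C produces the target root.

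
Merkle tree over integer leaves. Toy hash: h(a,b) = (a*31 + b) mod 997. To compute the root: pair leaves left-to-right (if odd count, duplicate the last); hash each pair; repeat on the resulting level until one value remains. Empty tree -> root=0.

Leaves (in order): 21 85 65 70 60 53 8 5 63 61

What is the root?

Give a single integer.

Answer: 199

Derivation:
L0: [21, 85, 65, 70, 60, 53, 8, 5, 63, 61]
L1: h(21,85)=(21*31+85)%997=736 h(65,70)=(65*31+70)%997=91 h(60,53)=(60*31+53)%997=916 h(8,5)=(8*31+5)%997=253 h(63,61)=(63*31+61)%997=20 -> [736, 91, 916, 253, 20]
L2: h(736,91)=(736*31+91)%997=973 h(916,253)=(916*31+253)%997=733 h(20,20)=(20*31+20)%997=640 -> [973, 733, 640]
L3: h(973,733)=(973*31+733)%997=986 h(640,640)=(640*31+640)%997=540 -> [986, 540]
L4: h(986,540)=(986*31+540)%997=199 -> [199]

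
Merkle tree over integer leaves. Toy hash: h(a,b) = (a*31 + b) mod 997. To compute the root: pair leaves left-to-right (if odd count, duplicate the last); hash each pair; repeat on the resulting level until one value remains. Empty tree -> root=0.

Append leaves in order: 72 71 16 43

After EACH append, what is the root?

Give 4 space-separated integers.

After append 72 (leaves=[72]):
  L0: [72]
  root=72
After append 71 (leaves=[72, 71]):
  L0: [72, 71]
  L1: h(72,71)=(72*31+71)%997=309 -> [309]
  root=309
After append 16 (leaves=[72, 71, 16]):
  L0: [72, 71, 16]
  L1: h(72,71)=(72*31+71)%997=309 h(16,16)=(16*31+16)%997=512 -> [309, 512]
  L2: h(309,512)=(309*31+512)%997=121 -> [121]
  root=121
After append 43 (leaves=[72, 71, 16, 43]):
  L0: [72, 71, 16, 43]
  L1: h(72,71)=(72*31+71)%997=309 h(16,43)=(16*31+43)%997=539 -> [309, 539]
  L2: h(309,539)=(309*31+539)%997=148 -> [148]
  root=148

Answer: 72 309 121 148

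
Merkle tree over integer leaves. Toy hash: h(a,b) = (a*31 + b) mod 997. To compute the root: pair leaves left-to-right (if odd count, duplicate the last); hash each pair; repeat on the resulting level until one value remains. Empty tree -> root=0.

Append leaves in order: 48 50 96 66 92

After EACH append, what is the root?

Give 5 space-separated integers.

After append 48 (leaves=[48]):
  L0: [48]
  root=48
After append 50 (leaves=[48, 50]):
  L0: [48, 50]
  L1: h(48,50)=(48*31+50)%997=541 -> [541]
  root=541
After append 96 (leaves=[48, 50, 96]):
  L0: [48, 50, 96]
  L1: h(48,50)=(48*31+50)%997=541 h(96,96)=(96*31+96)%997=81 -> [541, 81]
  L2: h(541,81)=(541*31+81)%997=900 -> [900]
  root=900
After append 66 (leaves=[48, 50, 96, 66]):
  L0: [48, 50, 96, 66]
  L1: h(48,50)=(48*31+50)%997=541 h(96,66)=(96*31+66)%997=51 -> [541, 51]
  L2: h(541,51)=(541*31+51)%997=870 -> [870]
  root=870
After append 92 (leaves=[48, 50, 96, 66, 92]):
  L0: [48, 50, 96, 66, 92]
  L1: h(48,50)=(48*31+50)%997=541 h(96,66)=(96*31+66)%997=51 h(92,92)=(92*31+92)%997=950 -> [541, 51, 950]
  L2: h(541,51)=(541*31+51)%997=870 h(950,950)=(950*31+950)%997=490 -> [870, 490]
  L3: h(870,490)=(870*31+490)%997=541 -> [541]
  root=541

Answer: 48 541 900 870 541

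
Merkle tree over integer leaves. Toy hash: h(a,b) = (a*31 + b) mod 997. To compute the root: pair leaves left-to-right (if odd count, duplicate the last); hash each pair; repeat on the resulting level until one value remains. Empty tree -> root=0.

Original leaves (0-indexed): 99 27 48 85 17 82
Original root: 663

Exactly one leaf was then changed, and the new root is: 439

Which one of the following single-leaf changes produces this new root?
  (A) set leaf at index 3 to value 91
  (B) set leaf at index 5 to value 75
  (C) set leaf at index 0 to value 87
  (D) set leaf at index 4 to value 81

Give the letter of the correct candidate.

Answer: B

Derivation:
Original leaves: [99, 27, 48, 85, 17, 82]
Target new root: 439
Try each candidate change and compute the resulting root:
Candidate A: set leaf[3] = 91 -> leaves = [99, 27, 48, 91, 17, 82]
  L0: [99, 27, 48, 91, 17, 82]
  L1: h(99,27)=(99*31+27)%997=105 h(48,91)=(48*31+91)%997=582 h(17,82)=(17*31+82)%997=609 -> [105, 582, 609]
  L2: h(105,582)=(105*31+582)%997=846 h(609,609)=(609*31+609)%997=545 -> [846, 545]
  L3: h(846,545)=(846*31+545)%997=849 -> [849]
  root = 849 != target 439
Candidate B: set leaf[5] = 75 -> leaves = [99, 27, 48, 85, 17, 75]
  L0: [99, 27, 48, 85, 17, 75]
  L1: h(99,27)=(99*31+27)%997=105 h(48,85)=(48*31+85)%997=576 h(17,75)=(17*31+75)%997=602 -> [105, 576, 602]
  L2: h(105,576)=(105*31+576)%997=840 h(602,602)=(602*31+602)%997=321 -> [840, 321]
  L3: h(840,321)=(840*31+321)%997=439 -> [439]
  root = 439 == target 439  ** MATCH **
Candidate C: set leaf[0] = 87 -> leaves = [87, 27, 48, 85, 17, 82]
  L0: [87, 27, 48, 85, 17, 82]
  L1: h(87,27)=(87*31+27)%997=730 h(48,85)=(48*31+85)%997=576 h(17,82)=(17*31+82)%997=609 -> [730, 576, 609]
  L2: h(730,576)=(730*31+576)%997=275 h(609,609)=(609*31+609)%997=545 -> [275, 545]
  L3: h(275,545)=(275*31+545)%997=97 -> [97]
  root = 97 != target 439
Candidate D: set leaf[4] = 81 -> leaves = [99, 27, 48, 85, 81, 82]
  L0: [99, 27, 48, 85, 81, 82]
  L1: h(99,27)=(99*31+27)%997=105 h(48,85)=(48*31+85)%997=576 h(81,82)=(81*31+82)%997=599 -> [105, 576, 599]
  L2: h(105,576)=(105*31+576)%997=840 h(599,599)=(599*31+599)%997=225 -> [840, 225]
  L3: h(840,225)=(840*31+225)%997=343 -> [343]
  root = 343 != target 439
Candidate B produces the target root.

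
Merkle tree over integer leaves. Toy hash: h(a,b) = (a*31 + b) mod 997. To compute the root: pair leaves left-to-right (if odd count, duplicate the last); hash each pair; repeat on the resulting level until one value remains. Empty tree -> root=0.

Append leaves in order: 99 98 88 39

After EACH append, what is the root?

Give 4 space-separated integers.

After append 99 (leaves=[99]):
  L0: [99]
  root=99
After append 98 (leaves=[99, 98]):
  L0: [99, 98]
  L1: h(99,98)=(99*31+98)%997=176 -> [176]
  root=176
After append 88 (leaves=[99, 98, 88]):
  L0: [99, 98, 88]
  L1: h(99,98)=(99*31+98)%997=176 h(88,88)=(88*31+88)%997=822 -> [176, 822]
  L2: h(176,822)=(176*31+822)%997=296 -> [296]
  root=296
After append 39 (leaves=[99, 98, 88, 39]):
  L0: [99, 98, 88, 39]
  L1: h(99,98)=(99*31+98)%997=176 h(88,39)=(88*31+39)%997=773 -> [176, 773]
  L2: h(176,773)=(176*31+773)%997=247 -> [247]
  root=247

Answer: 99 176 296 247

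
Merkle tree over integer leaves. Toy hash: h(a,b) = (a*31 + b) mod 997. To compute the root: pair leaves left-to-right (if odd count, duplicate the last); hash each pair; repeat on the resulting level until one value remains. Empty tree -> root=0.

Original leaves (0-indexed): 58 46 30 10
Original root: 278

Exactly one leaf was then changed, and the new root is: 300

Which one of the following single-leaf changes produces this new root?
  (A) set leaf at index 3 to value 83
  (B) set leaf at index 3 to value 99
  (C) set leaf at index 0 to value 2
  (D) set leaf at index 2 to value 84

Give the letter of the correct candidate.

Answer: C

Derivation:
Original leaves: [58, 46, 30, 10]
Target new root: 300
Try each candidate change and compute the resulting root:
Candidate A: set leaf[3] = 83 -> leaves = [58, 46, 30, 83]
  L0: [58, 46, 30, 83]
  L1: h(58,46)=(58*31+46)%997=847 h(30,83)=(30*31+83)%997=16 -> [847, 16]
  L2: h(847,16)=(847*31+16)%997=351 -> [351]
  root = 351 != target 300
Candidate B: set leaf[3] = 99 -> leaves = [58, 46, 30, 99]
  L0: [58, 46, 30, 99]
  L1: h(58,46)=(58*31+46)%997=847 h(30,99)=(30*31+99)%997=32 -> [847, 32]
  L2: h(847,32)=(847*31+32)%997=367 -> [367]
  root = 367 != target 300
Candidate C: set leaf[0] = 2 -> leaves = [2, 46, 30, 10]
  L0: [2, 46, 30, 10]
  L1: h(2,46)=(2*31+46)%997=108 h(30,10)=(30*31+10)%997=940 -> [108, 940]
  L2: h(108,940)=(108*31+940)%997=300 -> [300]
  root = 300 == target 300  ** MATCH **
Candidate D: set leaf[2] = 84 -> leaves = [58, 46, 84, 10]
  L0: [58, 46, 84, 10]
  L1: h(58,46)=(58*31+46)%997=847 h(84,10)=(84*31+10)%997=620 -> [847, 620]
  L2: h(847,620)=(847*31+620)%997=955 -> [955]
  root = 955 != target 300
Candidate C produces the target root.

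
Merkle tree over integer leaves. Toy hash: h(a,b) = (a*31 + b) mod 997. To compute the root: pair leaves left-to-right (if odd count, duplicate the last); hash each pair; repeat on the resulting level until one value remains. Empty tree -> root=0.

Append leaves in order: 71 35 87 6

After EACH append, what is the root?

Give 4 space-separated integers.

Answer: 71 242 316 235

Derivation:
After append 71 (leaves=[71]):
  L0: [71]
  root=71
After append 35 (leaves=[71, 35]):
  L0: [71, 35]
  L1: h(71,35)=(71*31+35)%997=242 -> [242]
  root=242
After append 87 (leaves=[71, 35, 87]):
  L0: [71, 35, 87]
  L1: h(71,35)=(71*31+35)%997=242 h(87,87)=(87*31+87)%997=790 -> [242, 790]
  L2: h(242,790)=(242*31+790)%997=316 -> [316]
  root=316
After append 6 (leaves=[71, 35, 87, 6]):
  L0: [71, 35, 87, 6]
  L1: h(71,35)=(71*31+35)%997=242 h(87,6)=(87*31+6)%997=709 -> [242, 709]
  L2: h(242,709)=(242*31+709)%997=235 -> [235]
  root=235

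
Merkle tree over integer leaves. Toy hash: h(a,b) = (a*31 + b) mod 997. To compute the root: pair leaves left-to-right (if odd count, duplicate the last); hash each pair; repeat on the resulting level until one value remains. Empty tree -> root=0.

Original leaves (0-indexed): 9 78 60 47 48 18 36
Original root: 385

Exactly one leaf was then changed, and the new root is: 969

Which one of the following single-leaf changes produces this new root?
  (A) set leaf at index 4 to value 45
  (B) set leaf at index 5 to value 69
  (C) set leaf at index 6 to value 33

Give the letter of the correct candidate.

Answer: B

Derivation:
Original leaves: [9, 78, 60, 47, 48, 18, 36]
Target new root: 969
Try each candidate change and compute the resulting root:
Candidate A: set leaf[4] = 45 -> leaves = [9, 78, 60, 47, 45, 18, 36]
  L0: [9, 78, 60, 47, 45, 18, 36]
  L1: h(9,78)=(9*31+78)%997=357 h(60,47)=(60*31+47)%997=910 h(45,18)=(45*31+18)%997=416 h(36,36)=(36*31+36)%997=155 -> [357, 910, 416, 155]
  L2: h(357,910)=(357*31+910)%997=13 h(416,155)=(416*31+155)%997=90 -> [13, 90]
  L3: h(13,90)=(13*31+90)%997=493 -> [493]
  root = 493 != target 969
Candidate B: set leaf[5] = 69 -> leaves = [9, 78, 60, 47, 48, 69, 36]
  L0: [9, 78, 60, 47, 48, 69, 36]
  L1: h(9,78)=(9*31+78)%997=357 h(60,47)=(60*31+47)%997=910 h(48,69)=(48*31+69)%997=560 h(36,36)=(36*31+36)%997=155 -> [357, 910, 560, 155]
  L2: h(357,910)=(357*31+910)%997=13 h(560,155)=(560*31+155)%997=566 -> [13, 566]
  L3: h(13,566)=(13*31+566)%997=969 -> [969]
  root = 969 == target 969  ** MATCH **
Candidate C: set leaf[6] = 33 -> leaves = [9, 78, 60, 47, 48, 18, 33]
  L0: [9, 78, 60, 47, 48, 18, 33]
  L1: h(9,78)=(9*31+78)%997=357 h(60,47)=(60*31+47)%997=910 h(48,18)=(48*31+18)%997=509 h(33,33)=(33*31+33)%997=59 -> [357, 910, 509, 59]
  L2: h(357,910)=(357*31+910)%997=13 h(509,59)=(509*31+59)%997=883 -> [13, 883]
  L3: h(13,883)=(13*31+883)%997=289 -> [289]
  root = 289 != target 969
Candidate B produces the target root.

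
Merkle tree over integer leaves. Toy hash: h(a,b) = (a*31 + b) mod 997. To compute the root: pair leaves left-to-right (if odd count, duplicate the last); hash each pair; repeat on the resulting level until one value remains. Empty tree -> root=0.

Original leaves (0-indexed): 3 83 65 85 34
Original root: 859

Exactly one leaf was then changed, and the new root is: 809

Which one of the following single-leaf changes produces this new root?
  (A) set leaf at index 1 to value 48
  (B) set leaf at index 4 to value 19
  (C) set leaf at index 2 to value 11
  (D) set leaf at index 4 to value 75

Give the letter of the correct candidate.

Answer: C

Derivation:
Original leaves: [3, 83, 65, 85, 34]
Target new root: 809
Try each candidate change and compute the resulting root:
Candidate A: set leaf[1] = 48 -> leaves = [3, 48, 65, 85, 34]
  L0: [3, 48, 65, 85, 34]
  L1: h(3,48)=(3*31+48)%997=141 h(65,85)=(65*31+85)%997=106 h(34,34)=(34*31+34)%997=91 -> [141, 106, 91]
  L2: h(141,106)=(141*31+106)%997=489 h(91,91)=(91*31+91)%997=918 -> [489, 918]
  L3: h(489,918)=(489*31+918)%997=125 -> [125]
  root = 125 != target 809
Candidate B: set leaf[4] = 19 -> leaves = [3, 83, 65, 85, 19]
  L0: [3, 83, 65, 85, 19]
  L1: h(3,83)=(3*31+83)%997=176 h(65,85)=(65*31+85)%997=106 h(19,19)=(19*31+19)%997=608 -> [176, 106, 608]
  L2: h(176,106)=(176*31+106)%997=577 h(608,608)=(608*31+608)%997=513 -> [577, 513]
  L3: h(577,513)=(577*31+513)%997=454 -> [454]
  root = 454 != target 809
Candidate C: set leaf[2] = 11 -> leaves = [3, 83, 11, 85, 34]
  L0: [3, 83, 11, 85, 34]
  L1: h(3,83)=(3*31+83)%997=176 h(11,85)=(11*31+85)%997=426 h(34,34)=(34*31+34)%997=91 -> [176, 426, 91]
  L2: h(176,426)=(176*31+426)%997=897 h(91,91)=(91*31+91)%997=918 -> [897, 918]
  L3: h(897,918)=(897*31+918)%997=809 -> [809]
  root = 809 == target 809  ** MATCH **
Candidate D: set leaf[4] = 75 -> leaves = [3, 83, 65, 85, 75]
  L0: [3, 83, 65, 85, 75]
  L1: h(3,83)=(3*31+83)%997=176 h(65,85)=(65*31+85)%997=106 h(75,75)=(75*31+75)%997=406 -> [176, 106, 406]
  L2: h(176,106)=(176*31+106)%997=577 h(406,406)=(406*31+406)%997=31 -> [577, 31]
  L3: h(577,31)=(577*31+31)%997=969 -> [969]
  root = 969 != target 809
Candidate C produces the target root.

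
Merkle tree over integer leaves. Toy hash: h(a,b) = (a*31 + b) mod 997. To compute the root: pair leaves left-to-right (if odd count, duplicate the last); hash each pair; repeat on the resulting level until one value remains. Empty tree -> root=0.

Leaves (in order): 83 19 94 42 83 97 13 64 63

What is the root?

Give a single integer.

L0: [83, 19, 94, 42, 83, 97, 13, 64, 63]
L1: h(83,19)=(83*31+19)%997=598 h(94,42)=(94*31+42)%997=962 h(83,97)=(83*31+97)%997=676 h(13,64)=(13*31+64)%997=467 h(63,63)=(63*31+63)%997=22 -> [598, 962, 676, 467, 22]
L2: h(598,962)=(598*31+962)%997=557 h(676,467)=(676*31+467)%997=486 h(22,22)=(22*31+22)%997=704 -> [557, 486, 704]
L3: h(557,486)=(557*31+486)%997=804 h(704,704)=(704*31+704)%997=594 -> [804, 594]
L4: h(804,594)=(804*31+594)%997=593 -> [593]

Answer: 593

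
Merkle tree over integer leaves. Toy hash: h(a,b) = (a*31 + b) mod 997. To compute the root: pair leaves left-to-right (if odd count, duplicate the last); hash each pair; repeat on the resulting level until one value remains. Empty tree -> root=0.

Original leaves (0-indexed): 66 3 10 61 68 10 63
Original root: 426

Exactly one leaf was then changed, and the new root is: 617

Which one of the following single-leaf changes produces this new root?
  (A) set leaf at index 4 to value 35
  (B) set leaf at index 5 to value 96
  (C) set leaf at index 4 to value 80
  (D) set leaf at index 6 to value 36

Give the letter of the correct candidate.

Answer: A

Derivation:
Original leaves: [66, 3, 10, 61, 68, 10, 63]
Target new root: 617
Try each candidate change and compute the resulting root:
Candidate A: set leaf[4] = 35 -> leaves = [66, 3, 10, 61, 35, 10, 63]
  L0: [66, 3, 10, 61, 35, 10, 63]
  L1: h(66,3)=(66*31+3)%997=55 h(10,61)=(10*31+61)%997=371 h(35,10)=(35*31+10)%997=98 h(63,63)=(63*31+63)%997=22 -> [55, 371, 98, 22]
  L2: h(55,371)=(55*31+371)%997=82 h(98,22)=(98*31+22)%997=69 -> [82, 69]
  L3: h(82,69)=(82*31+69)%997=617 -> [617]
  root = 617 == target 617  ** MATCH **
Candidate B: set leaf[5] = 96 -> leaves = [66, 3, 10, 61, 68, 96, 63]
  L0: [66, 3, 10, 61, 68, 96, 63]
  L1: h(66,3)=(66*31+3)%997=55 h(10,61)=(10*31+61)%997=371 h(68,96)=(68*31+96)%997=210 h(63,63)=(63*31+63)%997=22 -> [55, 371, 210, 22]
  L2: h(55,371)=(55*31+371)%997=82 h(210,22)=(210*31+22)%997=550 -> [82, 550]
  L3: h(82,550)=(82*31+550)%997=101 -> [101]
  root = 101 != target 617
Candidate C: set leaf[4] = 80 -> leaves = [66, 3, 10, 61, 80, 10, 63]
  L0: [66, 3, 10, 61, 80, 10, 63]
  L1: h(66,3)=(66*31+3)%997=55 h(10,61)=(10*31+61)%997=371 h(80,10)=(80*31+10)%997=496 h(63,63)=(63*31+63)%997=22 -> [55, 371, 496, 22]
  L2: h(55,371)=(55*31+371)%997=82 h(496,22)=(496*31+22)%997=443 -> [82, 443]
  L3: h(82,443)=(82*31+443)%997=991 -> [991]
  root = 991 != target 617
Candidate D: set leaf[6] = 36 -> leaves = [66, 3, 10, 61, 68, 10, 36]
  L0: [66, 3, 10, 61, 68, 10, 36]
  L1: h(66,3)=(66*31+3)%997=55 h(10,61)=(10*31+61)%997=371 h(68,10)=(68*31+10)%997=124 h(36,36)=(36*31+36)%997=155 -> [55, 371, 124, 155]
  L2: h(55,371)=(55*31+371)%997=82 h(124,155)=(124*31+155)%997=11 -> [82, 11]
  L3: h(82,11)=(82*31+11)%997=559 -> [559]
  root = 559 != target 617
Candidate A produces the target root.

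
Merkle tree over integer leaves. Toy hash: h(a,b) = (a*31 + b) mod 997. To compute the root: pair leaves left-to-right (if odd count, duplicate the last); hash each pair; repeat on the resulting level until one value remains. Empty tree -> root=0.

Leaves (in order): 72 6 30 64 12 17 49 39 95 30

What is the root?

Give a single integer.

Answer: 946

Derivation:
L0: [72, 6, 30, 64, 12, 17, 49, 39, 95, 30]
L1: h(72,6)=(72*31+6)%997=244 h(30,64)=(30*31+64)%997=994 h(12,17)=(12*31+17)%997=389 h(49,39)=(49*31+39)%997=561 h(95,30)=(95*31+30)%997=981 -> [244, 994, 389, 561, 981]
L2: h(244,994)=(244*31+994)%997=582 h(389,561)=(389*31+561)%997=656 h(981,981)=(981*31+981)%997=485 -> [582, 656, 485]
L3: h(582,656)=(582*31+656)%997=752 h(485,485)=(485*31+485)%997=565 -> [752, 565]
L4: h(752,565)=(752*31+565)%997=946 -> [946]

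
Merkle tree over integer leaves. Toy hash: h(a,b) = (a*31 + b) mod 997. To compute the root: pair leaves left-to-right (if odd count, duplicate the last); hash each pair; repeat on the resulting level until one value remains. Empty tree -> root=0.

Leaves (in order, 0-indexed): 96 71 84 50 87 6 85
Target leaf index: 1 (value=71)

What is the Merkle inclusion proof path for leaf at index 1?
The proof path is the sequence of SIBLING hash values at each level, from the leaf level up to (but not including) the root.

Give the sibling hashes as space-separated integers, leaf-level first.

L0 (leaves): [96, 71, 84, 50, 87, 6, 85], target index=1
L1: h(96,71)=(96*31+71)%997=56 [pair 0] h(84,50)=(84*31+50)%997=660 [pair 1] h(87,6)=(87*31+6)%997=709 [pair 2] h(85,85)=(85*31+85)%997=726 [pair 3] -> [56, 660, 709, 726]
  Sibling for proof at L0: 96
L2: h(56,660)=(56*31+660)%997=402 [pair 0] h(709,726)=(709*31+726)%997=771 [pair 1] -> [402, 771]
  Sibling for proof at L1: 660
L3: h(402,771)=(402*31+771)%997=272 [pair 0] -> [272]
  Sibling for proof at L2: 771
Root: 272
Proof path (sibling hashes from leaf to root): [96, 660, 771]

Answer: 96 660 771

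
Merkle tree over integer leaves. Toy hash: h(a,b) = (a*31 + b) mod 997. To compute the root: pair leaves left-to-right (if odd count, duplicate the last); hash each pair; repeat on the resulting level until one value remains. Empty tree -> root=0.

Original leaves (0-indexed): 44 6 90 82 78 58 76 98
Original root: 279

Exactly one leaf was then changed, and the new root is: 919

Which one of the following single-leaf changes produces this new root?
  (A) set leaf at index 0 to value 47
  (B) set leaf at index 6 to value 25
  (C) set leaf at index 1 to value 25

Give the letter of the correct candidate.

Original leaves: [44, 6, 90, 82, 78, 58, 76, 98]
Target new root: 919
Try each candidate change and compute the resulting root:
Candidate A: set leaf[0] = 47 -> leaves = [47, 6, 90, 82, 78, 58, 76, 98]
  L0: [47, 6, 90, 82, 78, 58, 76, 98]
  L1: h(47,6)=(47*31+6)%997=466 h(90,82)=(90*31+82)%997=878 h(78,58)=(78*31+58)%997=482 h(76,98)=(76*31+98)%997=460 -> [466, 878, 482, 460]
  L2: h(466,878)=(466*31+878)%997=369 h(482,460)=(482*31+460)%997=447 -> [369, 447]
  L3: h(369,447)=(369*31+447)%997=919 -> [919]
  root = 919 == target 919  ** MATCH **
Candidate B: set leaf[6] = 25 -> leaves = [44, 6, 90, 82, 78, 58, 25, 98]
  L0: [44, 6, 90, 82, 78, 58, 25, 98]
  L1: h(44,6)=(44*31+6)%997=373 h(90,82)=(90*31+82)%997=878 h(78,58)=(78*31+58)%997=482 h(25,98)=(25*31+98)%997=873 -> [373, 878, 482, 873]
  L2: h(373,878)=(373*31+878)%997=477 h(482,873)=(482*31+873)%997=860 -> [477, 860]
  L3: h(477,860)=(477*31+860)%997=692 -> [692]
  root = 692 != target 919
Candidate C: set leaf[1] = 25 -> leaves = [44, 25, 90, 82, 78, 58, 76, 98]
  L0: [44, 25, 90, 82, 78, 58, 76, 98]
  L1: h(44,25)=(44*31+25)%997=392 h(90,82)=(90*31+82)%997=878 h(78,58)=(78*31+58)%997=482 h(76,98)=(76*31+98)%997=460 -> [392, 878, 482, 460]
  L2: h(392,878)=(392*31+878)%997=69 h(482,460)=(482*31+460)%997=447 -> [69, 447]
  L3: h(69,447)=(69*31+447)%997=592 -> [592]
  root = 592 != target 919
Candidate A produces the target root.

Answer: A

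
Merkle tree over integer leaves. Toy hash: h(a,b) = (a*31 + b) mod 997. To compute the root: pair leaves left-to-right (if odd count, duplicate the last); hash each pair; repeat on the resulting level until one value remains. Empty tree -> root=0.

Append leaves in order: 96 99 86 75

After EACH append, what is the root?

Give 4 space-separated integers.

After append 96 (leaves=[96]):
  L0: [96]
  root=96
After append 99 (leaves=[96, 99]):
  L0: [96, 99]
  L1: h(96,99)=(96*31+99)%997=84 -> [84]
  root=84
After append 86 (leaves=[96, 99, 86]):
  L0: [96, 99, 86]
  L1: h(96,99)=(96*31+99)%997=84 h(86,86)=(86*31+86)%997=758 -> [84, 758]
  L2: h(84,758)=(84*31+758)%997=371 -> [371]
  root=371
After append 75 (leaves=[96, 99, 86, 75]):
  L0: [96, 99, 86, 75]
  L1: h(96,99)=(96*31+99)%997=84 h(86,75)=(86*31+75)%997=747 -> [84, 747]
  L2: h(84,747)=(84*31+747)%997=360 -> [360]
  root=360

Answer: 96 84 371 360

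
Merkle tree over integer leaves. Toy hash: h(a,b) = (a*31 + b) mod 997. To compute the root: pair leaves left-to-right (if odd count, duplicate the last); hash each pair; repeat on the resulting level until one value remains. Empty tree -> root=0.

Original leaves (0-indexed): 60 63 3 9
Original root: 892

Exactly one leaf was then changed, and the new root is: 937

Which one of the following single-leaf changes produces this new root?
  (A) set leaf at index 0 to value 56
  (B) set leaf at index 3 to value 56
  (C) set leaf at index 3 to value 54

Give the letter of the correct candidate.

Original leaves: [60, 63, 3, 9]
Target new root: 937
Try each candidate change and compute the resulting root:
Candidate A: set leaf[0] = 56 -> leaves = [56, 63, 3, 9]
  L0: [56, 63, 3, 9]
  L1: h(56,63)=(56*31+63)%997=802 h(3,9)=(3*31+9)%997=102 -> [802, 102]
  L2: h(802,102)=(802*31+102)%997=39 -> [39]
  root = 39 != target 937
Candidate B: set leaf[3] = 56 -> leaves = [60, 63, 3, 56]
  L0: [60, 63, 3, 56]
  L1: h(60,63)=(60*31+63)%997=926 h(3,56)=(3*31+56)%997=149 -> [926, 149]
  L2: h(926,149)=(926*31+149)%997=939 -> [939]
  root = 939 != target 937
Candidate C: set leaf[3] = 54 -> leaves = [60, 63, 3, 54]
  L0: [60, 63, 3, 54]
  L1: h(60,63)=(60*31+63)%997=926 h(3,54)=(3*31+54)%997=147 -> [926, 147]
  L2: h(926,147)=(926*31+147)%997=937 -> [937]
  root = 937 == target 937  ** MATCH **
Candidate C produces the target root.

Answer: C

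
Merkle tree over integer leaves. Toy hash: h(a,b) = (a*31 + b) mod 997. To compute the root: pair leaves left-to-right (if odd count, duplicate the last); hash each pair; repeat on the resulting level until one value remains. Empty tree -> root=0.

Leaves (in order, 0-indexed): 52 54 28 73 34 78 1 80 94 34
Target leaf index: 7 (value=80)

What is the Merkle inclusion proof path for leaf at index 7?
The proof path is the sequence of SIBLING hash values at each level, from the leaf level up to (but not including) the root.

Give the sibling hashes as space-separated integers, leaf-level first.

L0 (leaves): [52, 54, 28, 73, 34, 78, 1, 80, 94, 34], target index=7
L1: h(52,54)=(52*31+54)%997=669 [pair 0] h(28,73)=(28*31+73)%997=941 [pair 1] h(34,78)=(34*31+78)%997=135 [pair 2] h(1,80)=(1*31+80)%997=111 [pair 3] h(94,34)=(94*31+34)%997=954 [pair 4] -> [669, 941, 135, 111, 954]
  Sibling for proof at L0: 1
L2: h(669,941)=(669*31+941)%997=743 [pair 0] h(135,111)=(135*31+111)%997=308 [pair 1] h(954,954)=(954*31+954)%997=618 [pair 2] -> [743, 308, 618]
  Sibling for proof at L1: 135
L3: h(743,308)=(743*31+308)%997=410 [pair 0] h(618,618)=(618*31+618)%997=833 [pair 1] -> [410, 833]
  Sibling for proof at L2: 743
L4: h(410,833)=(410*31+833)%997=582 [pair 0] -> [582]
  Sibling for proof at L3: 833
Root: 582
Proof path (sibling hashes from leaf to root): [1, 135, 743, 833]

Answer: 1 135 743 833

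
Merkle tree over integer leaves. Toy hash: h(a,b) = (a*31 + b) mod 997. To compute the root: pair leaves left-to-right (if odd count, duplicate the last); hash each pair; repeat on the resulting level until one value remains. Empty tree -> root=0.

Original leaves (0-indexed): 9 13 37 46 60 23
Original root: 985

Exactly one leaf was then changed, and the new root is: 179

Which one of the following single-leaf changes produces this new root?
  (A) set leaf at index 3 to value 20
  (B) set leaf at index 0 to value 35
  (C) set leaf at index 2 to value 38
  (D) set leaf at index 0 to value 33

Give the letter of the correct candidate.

Original leaves: [9, 13, 37, 46, 60, 23]
Target new root: 179
Try each candidate change and compute the resulting root:
Candidate A: set leaf[3] = 20 -> leaves = [9, 13, 37, 20, 60, 23]
  L0: [9, 13, 37, 20, 60, 23]
  L1: h(9,13)=(9*31+13)%997=292 h(37,20)=(37*31+20)%997=170 h(60,23)=(60*31+23)%997=886 -> [292, 170, 886]
  L2: h(292,170)=(292*31+170)%997=249 h(886,886)=(886*31+886)%997=436 -> [249, 436]
  L3: h(249,436)=(249*31+436)%997=179 -> [179]
  root = 179 == target 179  ** MATCH **
Candidate B: set leaf[0] = 35 -> leaves = [35, 13, 37, 46, 60, 23]
  L0: [35, 13, 37, 46, 60, 23]
  L1: h(35,13)=(35*31+13)%997=101 h(37,46)=(37*31+46)%997=196 h(60,23)=(60*31+23)%997=886 -> [101, 196, 886]
  L2: h(101,196)=(101*31+196)%997=336 h(886,886)=(886*31+886)%997=436 -> [336, 436]
  L3: h(336,436)=(336*31+436)%997=882 -> [882]
  root = 882 != target 179
Candidate C: set leaf[2] = 38 -> leaves = [9, 13, 38, 46, 60, 23]
  L0: [9, 13, 38, 46, 60, 23]
  L1: h(9,13)=(9*31+13)%997=292 h(38,46)=(38*31+46)%997=227 h(60,23)=(60*31+23)%997=886 -> [292, 227, 886]
  L2: h(292,227)=(292*31+227)%997=306 h(886,886)=(886*31+886)%997=436 -> [306, 436]
  L3: h(306,436)=(306*31+436)%997=949 -> [949]
  root = 949 != target 179
Candidate D: set leaf[0] = 33 -> leaves = [33, 13, 37, 46, 60, 23]
  L0: [33, 13, 37, 46, 60, 23]
  L1: h(33,13)=(33*31+13)%997=39 h(37,46)=(37*31+46)%997=196 h(60,23)=(60*31+23)%997=886 -> [39, 196, 886]
  L2: h(39,196)=(39*31+196)%997=408 h(886,886)=(886*31+886)%997=436 -> [408, 436]
  L3: h(408,436)=(408*31+436)%997=123 -> [123]
  root = 123 != target 179
Candidate A produces the target root.

Answer: A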